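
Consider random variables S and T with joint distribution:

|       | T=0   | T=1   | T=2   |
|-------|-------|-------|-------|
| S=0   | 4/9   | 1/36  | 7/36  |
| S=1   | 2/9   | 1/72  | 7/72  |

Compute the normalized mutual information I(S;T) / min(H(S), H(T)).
Marginal P(S) (row sums):
  P(S=0) = 4/9 + 1/36 + 7/36 = 2/3
  P(S=1) = 2/9 + 1/72 + 7/72 = 1/3
Marginal P(T) (column sums):
  P(T=0) = 4/9 + 2/9 = 2/3
  P(T=1) = 1/36 + 1/72 = 1/24
  P(T=2) = 7/36 + 7/72 = 7/24

H(S) = -[(2/3)·log₂(2/3) + (1/3)·log₂(1/3)]
  = 0.3900 + 0.5283
  = 0.9183 bits
H(T) = -[(2/3)·log₂(2/3) + (1/24)·log₂(1/24) + (7/24)·log₂(7/24)]
  = 0.3900 + 0.1910 + 0.5185
  = 1.0995 bits
H(S,T) = -[(4/9)·log₂(4/9) + (1/36)·log₂(1/36) + (7/36)·log₂(7/36) + (2/9)·log₂(2/9) + (1/72)·log₂(1/72) + (7/72)·log₂(7/72)]
  = 0.5200 + 0.1436 + 0.4594 + 0.4822 + 0.0857 + 0.3269
  = 2.0178 bits

I(S;T) = H(S) + H(T) - H(S,T)
  = 0.9183 + 1.0995 - 2.0178
  = 0.0000 bits

min(H(S), H(T)) = min(0.9183, 1.0995) = 0.9183 bits
Normalized MI = 0.0000 / 0.9183 = 0.0000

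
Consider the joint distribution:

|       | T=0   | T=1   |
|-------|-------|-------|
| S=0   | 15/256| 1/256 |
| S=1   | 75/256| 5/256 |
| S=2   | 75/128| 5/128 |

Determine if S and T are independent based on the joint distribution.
Marginal P(S) (row sums):
  P(S=0) = 15/256 + 1/256 = 1/16
  P(S=1) = 75/256 + 5/256 = 5/16
  P(S=2) = 75/128 + 5/128 = 5/8
Marginal P(T) (column sums):
  P(T=0) = 15/256 + 75/256 + 75/128 = 15/16
  P(T=1) = 1/256 + 5/256 + 5/128 = 1/16

S and T are independent iff P(S=i,T=j) = P(S=i)·P(T=j) for every cell.
  P(S=0)·P(T=0) = 1/16 × 15/16 = 15/256 = P(S=0,T=0) ✓
  P(S=0)·P(T=1) = 1/16 × 1/16 = 1/256 = P(S=0,T=1) ✓
  P(S=1)·P(T=0) = 5/16 × 15/16 = 75/256 = P(S=1,T=0) ✓
  P(S=1)·P(T=1) = 5/16 × 1/16 = 5/256 = P(S=1,T=1) ✓
  P(S=2)·P(T=0) = 5/8 × 15/16 = 75/128 = P(S=2,T=0) ✓
  P(S=2)·P(T=1) = 5/8 × 1/16 = 5/128 = P(S=2,T=1) ✓

Yes, S and T are independent: every cell factors, so I(S;T) = 0 bits.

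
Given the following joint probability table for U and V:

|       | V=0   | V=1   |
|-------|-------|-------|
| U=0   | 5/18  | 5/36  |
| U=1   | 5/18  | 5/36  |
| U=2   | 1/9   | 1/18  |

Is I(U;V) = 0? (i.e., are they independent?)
Marginal P(U) (row sums):
  P(U=0) = 5/18 + 5/36 = 5/12
  P(U=1) = 5/18 + 5/36 = 5/12
  P(U=2) = 1/9 + 1/18 = 1/6
Marginal P(V) (column sums):
  P(V=0) = 5/18 + 5/18 + 1/9 = 2/3
  P(V=1) = 5/36 + 5/36 + 1/18 = 1/3

U and V are independent iff P(U=i,V=j) = P(U=i)·P(V=j) for every cell.
  P(U=0)·P(V=0) = 5/12 × 2/3 = 5/18 = P(U=0,V=0) ✓
  P(U=0)·P(V=1) = 5/12 × 1/3 = 5/36 = P(U=0,V=1) ✓
  P(U=1)·P(V=0) = 5/12 × 2/3 = 5/18 = P(U=1,V=0) ✓
  P(U=1)·P(V=1) = 5/12 × 1/3 = 5/36 = P(U=1,V=1) ✓
  P(U=2)·P(V=0) = 1/6 × 2/3 = 1/9 = P(U=2,V=0) ✓
  P(U=2)·P(V=1) = 1/6 × 1/3 = 1/18 = P(U=2,V=1) ✓

Yes, U and V are independent: every cell factors, so I(U;V) = 0 bits.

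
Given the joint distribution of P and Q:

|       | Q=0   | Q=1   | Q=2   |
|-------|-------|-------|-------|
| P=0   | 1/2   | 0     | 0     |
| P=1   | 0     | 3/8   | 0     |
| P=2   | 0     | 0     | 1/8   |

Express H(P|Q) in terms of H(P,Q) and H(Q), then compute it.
H(P|Q) = H(P,Q) - H(Q)

Marginal P(Q) (column sums):
  P(Q=0) = 1/2 + 0 + 0 = 1/2
  P(Q=1) = 0 + 3/8 + 0 = 3/8
  P(Q=2) = 0 + 0 + 1/8 = 1/8

H(P,Q) = -[(1/2)·log₂(1/2) + (3/8)·log₂(3/8) + (1/8)·log₂(1/8)]
  = 0.5000 + 0.5306 + 0.3750
  = 1.4056 bits
H(Q) = -[(1/2)·log₂(1/2) + (3/8)·log₂(3/8) + (1/8)·log₂(1/8)]
  = 0.5000 + 0.5306 + 0.3750
  = 1.4056 bits

H(P|Q) = 1.4056 - 1.4056 = 0.0000 bits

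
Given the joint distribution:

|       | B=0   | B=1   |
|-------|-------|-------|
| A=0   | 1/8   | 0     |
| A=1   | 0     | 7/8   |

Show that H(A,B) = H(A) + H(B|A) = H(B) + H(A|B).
Marginal P(A) (row sums):
  P(A=0) = 1/8 + 0 = 1/8
  P(A=1) = 0 + 7/8 = 7/8
Marginal P(B) (column sums):
  P(B=0) = 1/8 + 0 = 1/8
  P(B=1) = 0 + 7/8 = 7/8

Decomposition 1: H(A) + H(B|A)
H(A) = -[(1/8)·log₂(1/8) + (7/8)·log₂(7/8)]
  = 0.3750 + 0.1686
  = 0.5436 bits
H(B|A) = -Σ P(A,B)·log₂ P(B|A), where P(B|A) = P(A,B) / P(A)
  (cells with P(A,B) = 0 contribute 0)
  (A=0,B=0): P(B|A) = (1/8)/(1/8) = 1;  -(1/8)·log₂(1) = 0.0000
  (A=1,B=1): P(B|A) = (7/8)/(7/8) = 1;  -(7/8)·log₂(1) = 0.0000
H(B|A) = 0.0000 + 0.0000
  = 0.0000 bits
H(A) + H(B|A) = 0.5436 + 0.0000 = 0.5436 bits

Decomposition 2: H(B) + H(A|B)
H(B) = -[(1/8)·log₂(1/8) + (7/8)·log₂(7/8)]
  = 0.3750 + 0.1686
  = 0.5436 bits
H(A|B) = -Σ P(A,B)·log₂ P(A|B), where P(A|B) = P(A,B) / P(B)
  (cells with P(A,B) = 0 contribute 0)
  (A=0,B=0): P(A|B) = (1/8)/(1/8) = 1;  -(1/8)·log₂(1) = 0.0000
  (A=1,B=1): P(A|B) = (7/8)/(7/8) = 1;  -(7/8)·log₂(1) = 0.0000
H(A|B) = 0.0000 + 0.0000
  = 0.0000 bits
H(B) + H(A|B) = 0.5436 + 0.0000 = 0.5436 bits

Direct computation of the joint entropy:
H(A,B) = -[(1/8)·log₂(1/8) + (7/8)·log₂(7/8)]
  = 0.3750 + 0.1686
  = 0.5436 bits

All three agree: H(A,B) = 0.5436 bits ✓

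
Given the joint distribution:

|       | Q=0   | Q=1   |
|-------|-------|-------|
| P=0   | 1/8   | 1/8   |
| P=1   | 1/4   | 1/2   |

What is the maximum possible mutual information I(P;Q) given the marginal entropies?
The upper bound on mutual information is I(P;Q) ≤ min(H(P), H(Q)).

Marginal P(P) (row sums):
  P(P=0) = 1/8 + 1/8 = 1/4
  P(P=1) = 1/4 + 1/2 = 3/4
Marginal P(Q) (column sums):
  P(Q=0) = 1/8 + 1/4 = 3/8
  P(Q=1) = 1/8 + 1/2 = 5/8

H(P) = -[(1/4)·log₂(1/4) + (3/4)·log₂(3/4)]
  = 0.5000 + 0.3113
  = 0.8113 bits
H(Q) = -[(3/8)·log₂(3/8) + (5/8)·log₂(5/8)]
  = 0.5306 + 0.4238
  = 0.9544 bits

Maximum possible I(P;Q) = min(0.8113, 0.9544) = 0.8113 bits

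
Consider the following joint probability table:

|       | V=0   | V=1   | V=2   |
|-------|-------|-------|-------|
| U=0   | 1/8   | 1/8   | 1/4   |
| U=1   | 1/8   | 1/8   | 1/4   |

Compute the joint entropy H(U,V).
H(U,V) = -Σ P(U,V) log₂ P(U,V), summed over the non-zero cells:
H(U,V) = -[(1/8)·log₂(1/8) + (1/8)·log₂(1/8) + (1/4)·log₂(1/4) + (1/8)·log₂(1/8) + (1/8)·log₂(1/8) + (1/4)·log₂(1/4)]
  = 0.3750 + 0.3750 + 0.5000 + 0.3750 + 0.3750 + 0.5000
  = 2.5000 bits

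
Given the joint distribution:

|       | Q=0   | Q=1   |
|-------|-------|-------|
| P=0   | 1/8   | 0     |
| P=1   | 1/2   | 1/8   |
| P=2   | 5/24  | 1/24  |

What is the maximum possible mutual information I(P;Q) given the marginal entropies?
The upper bound on mutual information is I(P;Q) ≤ min(H(P), H(Q)).

Marginal P(P) (row sums):
  P(P=0) = 1/8 + 0 = 1/8
  P(P=1) = 1/2 + 1/8 = 5/8
  P(P=2) = 5/24 + 1/24 = 1/4
Marginal P(Q) (column sums):
  P(Q=0) = 1/8 + 1/2 + 5/24 = 5/6
  P(Q=1) = 0 + 1/8 + 1/24 = 1/6

H(P) = -[(1/8)·log₂(1/8) + (5/8)·log₂(5/8) + (1/4)·log₂(1/4)]
  = 0.3750 + 0.4238 + 0.5000
  = 1.2988 bits
H(Q) = -[(5/6)·log₂(5/6) + (1/6)·log₂(1/6)]
  = 0.2192 + 0.4308
  = 0.6500 bits

Maximum possible I(P;Q) = min(1.2988, 0.6500) = 0.6500 bits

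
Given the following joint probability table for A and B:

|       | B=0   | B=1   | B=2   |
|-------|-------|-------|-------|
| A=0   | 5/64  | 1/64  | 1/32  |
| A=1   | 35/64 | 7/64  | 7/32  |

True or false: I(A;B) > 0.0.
Marginal P(A) (row sums):
  P(A=0) = 5/64 + 1/64 + 1/32 = 1/8
  P(A=1) = 35/64 + 7/64 + 7/32 = 7/8
Marginal P(B) (column sums):
  P(B=0) = 5/64 + 35/64 = 5/8
  P(B=1) = 1/64 + 7/64 = 1/8
  P(B=2) = 1/32 + 7/32 = 1/4

H(A) = -[(1/8)·log₂(1/8) + (7/8)·log₂(7/8)]
  = 0.3750 + 0.1686
  = 0.5436 bits
H(B) = -[(5/8)·log₂(5/8) + (1/8)·log₂(1/8) + (1/4)·log₂(1/4)]
  = 0.4238 + 0.3750 + 0.5000
  = 1.2988 bits
H(A,B) = -[(5/64)·log₂(5/64) + (1/64)·log₂(1/64) + (1/32)·log₂(1/32) + (35/64)·log₂(35/64) + (7/64)·log₂(7/64) + (7/32)·log₂(7/32)]
  = 0.2873 + 0.0938 + 0.1563 + 0.4762 + 0.3492 + 0.4796
  = 1.8424 bits

I(A;B) = H(A) + H(B) - H(A,B)
  = 0.5436 + 1.2988 - 1.8424
  = 0.0000 bits

False. I(A;B) = 0.0000 bits, which is ≤ 0.0 bits.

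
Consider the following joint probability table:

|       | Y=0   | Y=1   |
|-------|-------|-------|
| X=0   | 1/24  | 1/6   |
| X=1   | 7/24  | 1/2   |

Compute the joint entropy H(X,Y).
H(X,Y) = -Σ P(X,Y) log₂ P(X,Y), summed over the non-zero cells:
H(X,Y) = -[(1/24)·log₂(1/24) + (1/6)·log₂(1/6) + (7/24)·log₂(7/24) + (1/2)·log₂(1/2)]
  = 0.1910 + 0.4308 + 0.5185 + 0.5000
  = 1.6403 bits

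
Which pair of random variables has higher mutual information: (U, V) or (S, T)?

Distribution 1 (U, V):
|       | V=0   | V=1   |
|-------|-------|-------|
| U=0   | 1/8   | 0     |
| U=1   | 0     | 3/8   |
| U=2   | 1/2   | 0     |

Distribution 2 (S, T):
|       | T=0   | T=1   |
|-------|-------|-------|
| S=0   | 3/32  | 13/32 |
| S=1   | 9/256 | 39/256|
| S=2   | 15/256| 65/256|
Distribution 1 (U, V):
Marginal P(U) (row sums):
  P(U=0) = 1/8 + 0 = 1/8
  P(U=1) = 0 + 3/8 = 3/8
  P(U=2) = 1/2 + 0 = 1/2
Marginal P(V) (column sums):
  P(V=0) = 1/8 + 0 + 1/2 = 5/8
  P(V=1) = 0 + 3/8 + 0 = 3/8

H(U) = -[(1/8)·log₂(1/8) + (3/8)·log₂(3/8) + (1/2)·log₂(1/2)]
  = 0.3750 + 0.5306 + 0.5000
  = 1.4056 bits
H(V) = -[(5/8)·log₂(5/8) + (3/8)·log₂(3/8)]
  = 0.4238 + 0.5306
  = 0.9544 bits
H(U,V) = -[(1/8)·log₂(1/8) + (3/8)·log₂(3/8) + (1/2)·log₂(1/2)]
  = 0.3750 + 0.5306 + 0.5000
  = 1.4056 bits

I(U;V) = H(U) + H(V) - H(U,V)
  = 1.4056 + 0.9544 - 1.4056
  = 0.9544 bits

Distribution 2 (S, T):
Marginal P(S) (row sums):
  P(S=0) = 3/32 + 13/32 = 1/2
  P(S=1) = 9/256 + 39/256 = 3/16
  P(S=2) = 15/256 + 65/256 = 5/16
Marginal P(T) (column sums):
  P(T=0) = 3/32 + 9/256 + 15/256 = 3/16
  P(T=1) = 13/32 + 39/256 + 65/256 = 13/16

H(S) = -[(1/2)·log₂(1/2) + (3/16)·log₂(3/16) + (5/16)·log₂(5/16)]
  = 0.5000 + 0.4528 + 0.5244
  = 1.4772 bits
H(T) = -[(3/16)·log₂(3/16) + (13/16)·log₂(13/16)]
  = 0.4528 + 0.2434
  = 0.6962 bits
H(S,T) = -[(3/32)·log₂(3/32) + (13/32)·log₂(13/32) + (9/256)·log₂(9/256) + (39/256)·log₂(39/256) + (15/256)·log₂(15/256) + (65/256)·log₂(65/256)]
  = 0.3202 + 0.5279 + 0.1698 + 0.4136 + 0.2398 + 0.5021
  = 2.1734 bits

I(S;T) = H(S) + H(T) - H(S,T)
  = 1.4772 + 0.6962 - 2.1734
  = 0.0000 bits

I(U;V) = 0.9544 bits > I(S;T) = 0.0000 bits, so (U, V) has the higher mutual information (stronger dependence).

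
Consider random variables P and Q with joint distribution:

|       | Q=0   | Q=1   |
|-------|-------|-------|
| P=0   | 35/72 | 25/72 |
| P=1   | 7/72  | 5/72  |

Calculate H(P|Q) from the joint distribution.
Marginal P(Q) (column sums):
  P(Q=0) = 35/72 + 7/72 = 7/12
  P(Q=1) = 25/72 + 5/72 = 5/12

H(P|Q) = -Σ P(P,Q)·log₂ P(P|Q), where P(P|Q) = P(P,Q) / P(Q)
  (P=0,Q=0): P(P|Q) = (35/72)/(7/12) = 5/6;  -(35/72)·log₂(5/6) = 0.1279
  (P=0,Q=1): P(P|Q) = (25/72)/(5/12) = 5/6;  -(25/72)·log₂(5/6) = 0.0913
  (P=1,Q=0): P(P|Q) = (7/72)/(7/12) = 1/6;  -(7/72)·log₂(1/6) = 0.2513
  (P=1,Q=1): P(P|Q) = (5/72)/(5/12) = 1/6;  -(5/72)·log₂(1/6) = 0.1795
H(P|Q) = 0.1279 + 0.0913 + 0.2513 + 0.1795
  = 0.6500 bits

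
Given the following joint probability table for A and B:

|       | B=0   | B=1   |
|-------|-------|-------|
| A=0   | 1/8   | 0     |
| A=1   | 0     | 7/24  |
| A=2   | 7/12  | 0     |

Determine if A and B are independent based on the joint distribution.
Marginal P(A) (row sums):
  P(A=0) = 1/8 + 0 = 1/8
  P(A=1) = 0 + 7/24 = 7/24
  P(A=2) = 7/12 + 0 = 7/12
Marginal P(B) (column sums):
  P(B=0) = 1/8 + 0 + 7/12 = 17/24
  P(B=1) = 0 + 7/24 + 0 = 7/24

A and B are independent iff P(A=i,B=j) = P(A=i)·P(B=j) for every cell.
  P(A=0)·P(B=0) = 1/8 × 17/24 = 17/192, but P(A=0,B=0) = 1/8 ✗

No, A and B are not independent. Quantitatively, I(A;B) > 0:

H(A) = -[(1/8)·log₂(1/8) + (7/24)·log₂(7/24) + (7/12)·log₂(7/12)]
  = 0.3750 + 0.5185 + 0.4536
  = 1.3471 bits
H(B) = -[(17/24)·log₂(17/24) + (7/24)·log₂(7/24)]
  = 0.3524 + 0.5185
  = 0.8709 bits
H(A,B) = -[(1/8)·log₂(1/8) + (7/24)·log₂(7/24) + (7/12)·log₂(7/12)]
  = 0.3750 + 0.5185 + 0.4536
  = 1.3471 bits
I(A;B) = H(A) + H(B) - H(A,B) = 1.3471 + 0.8709 - 1.3471 = 0.8709 bits > 0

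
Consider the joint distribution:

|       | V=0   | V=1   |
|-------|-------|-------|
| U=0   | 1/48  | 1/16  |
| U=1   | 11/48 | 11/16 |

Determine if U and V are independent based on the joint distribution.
Marginal P(U) (row sums):
  P(U=0) = 1/48 + 1/16 = 1/12
  P(U=1) = 11/48 + 11/16 = 11/12
Marginal P(V) (column sums):
  P(V=0) = 1/48 + 11/48 = 1/4
  P(V=1) = 1/16 + 11/16 = 3/4

U and V are independent iff P(U=i,V=j) = P(U=i)·P(V=j) for every cell.
  P(U=0)·P(V=0) = 1/12 × 1/4 = 1/48 = P(U=0,V=0) ✓
  P(U=0)·P(V=1) = 1/12 × 3/4 = 1/16 = P(U=0,V=1) ✓
  P(U=1)·P(V=0) = 11/12 × 1/4 = 11/48 = P(U=1,V=0) ✓
  P(U=1)·P(V=1) = 11/12 × 3/4 = 11/16 = P(U=1,V=1) ✓

Yes, U and V are independent: every cell factors, so I(U;V) = 0 bits.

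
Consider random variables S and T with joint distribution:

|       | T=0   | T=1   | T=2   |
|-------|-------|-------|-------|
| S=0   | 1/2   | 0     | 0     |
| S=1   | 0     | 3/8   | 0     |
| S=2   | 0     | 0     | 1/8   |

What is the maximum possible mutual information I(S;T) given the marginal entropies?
The upper bound on mutual information is I(S;T) ≤ min(H(S), H(T)).

Marginal P(S) (row sums):
  P(S=0) = 1/2 + 0 + 0 = 1/2
  P(S=1) = 0 + 3/8 + 0 = 3/8
  P(S=2) = 0 + 0 + 1/8 = 1/8
Marginal P(T) (column sums):
  P(T=0) = 1/2 + 0 + 0 = 1/2
  P(T=1) = 0 + 3/8 + 0 = 3/8
  P(T=2) = 0 + 0 + 1/8 = 1/8

H(S) = -[(1/2)·log₂(1/2) + (3/8)·log₂(3/8) + (1/8)·log₂(1/8)]
  = 0.5000 + 0.5306 + 0.3750
  = 1.4056 bits
H(T) = -[(1/2)·log₂(1/2) + (3/8)·log₂(3/8) + (1/8)·log₂(1/8)]
  = 0.5000 + 0.5306 + 0.3750
  = 1.4056 bits

Maximum possible I(S;T) = min(1.4056, 1.4056) = 1.4056 bits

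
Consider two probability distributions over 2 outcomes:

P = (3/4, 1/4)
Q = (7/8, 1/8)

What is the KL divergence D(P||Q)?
D(P||Q) = Σ P(i) log₂(P(i)/Q(i))
  i=0: (3/4) × log₂((3/4)/(7/8)) = (3/4) × log₂(6/7) = -0.1668
  i=1: (1/4) × log₂((1/4)/(1/8)) = (1/4) × log₂(2) = 0.2500
D(P||Q) = -0.1668 + 0.2500
  = 0.0832 bits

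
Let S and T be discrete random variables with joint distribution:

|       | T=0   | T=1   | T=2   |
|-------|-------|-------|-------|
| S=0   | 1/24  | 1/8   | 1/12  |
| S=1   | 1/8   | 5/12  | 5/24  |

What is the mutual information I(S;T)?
Marginal P(S) (row sums):
  P(S=0) = 1/24 + 1/8 + 1/12 = 1/4
  P(S=1) = 1/8 + 5/12 + 5/24 = 3/4
Marginal P(T) (column sums):
  P(T=0) = 1/24 + 1/8 = 1/6
  P(T=1) = 1/8 + 5/12 = 13/24
  P(T=2) = 1/12 + 5/24 = 7/24

H(S) = -[(1/4)·log₂(1/4) + (3/4)·log₂(3/4)]
  = 0.5000 + 0.3113
  = 0.8113 bits
H(T) = -[(1/6)·log₂(1/6) + (13/24)·log₂(13/24) + (7/24)·log₂(7/24)]
  = 0.4308 + 0.4791 + 0.5185
  = 1.4284 bits
H(S,T) = -[(1/24)·log₂(1/24) + (1/8)·log₂(1/8) + (1/12)·log₂(1/12) + (1/8)·log₂(1/8) + (5/12)·log₂(5/12) + (5/24)·log₂(5/24)]
  = 0.1910 + 0.3750 + 0.2987 + 0.3750 + 0.5263 + 0.4715
  = 2.2375 bits

I(S;T) = H(S) + H(T) - H(S,T)
  = 0.8113 + 1.4284 - 2.2375
  = 0.0022 bits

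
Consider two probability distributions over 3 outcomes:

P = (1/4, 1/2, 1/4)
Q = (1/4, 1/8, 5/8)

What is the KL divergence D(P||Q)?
D(P||Q) = Σ P(i) log₂(P(i)/Q(i))
  i=0: (1/4) × log₂((1/4)/(1/4)) = (1/4) × log₂(1) = 0.0000
  i=1: (1/2) × log₂((1/2)/(1/8)) = (1/2) × log₂(4) = 1.0000
  i=2: (1/4) × log₂((1/4)/(5/8)) = (1/4) × log₂(2/5) = -0.3305
D(P||Q) = 0.0000 + 1.0000 - 0.3305
  = 0.6695 bits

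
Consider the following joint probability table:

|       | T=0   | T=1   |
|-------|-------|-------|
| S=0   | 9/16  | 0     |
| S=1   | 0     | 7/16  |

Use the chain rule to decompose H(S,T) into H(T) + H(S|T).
By the chain rule: H(S,T) = H(T) + H(S|T)

Marginal P(T) (column sums):
  P(T=0) = 9/16 + 0 = 9/16
  P(T=1) = 0 + 7/16 = 7/16
H(T) = -[(9/16)·log₂(9/16) + (7/16)·log₂(7/16)]
  = 0.4669 + 0.5218
  = 0.9887 bits
H(S|T) = -Σ P(S,T)·log₂ P(S|T), where P(S|T) = P(S,T) / P(T)
  (cells with P(S,T) = 0 contribute 0)
  (S=0,T=0): P(S|T) = (9/16)/(9/16) = 1;  -(9/16)·log₂(1) = 0.0000
  (S=1,T=1): P(S|T) = (7/16)/(7/16) = 1;  -(7/16)·log₂(1) = 0.0000
H(S|T) = 0.0000 + 0.0000
  = 0.0000 bits

H(S,T) = H(T) + H(S|T) = 0.9887 + 0.0000 = 0.9887 bits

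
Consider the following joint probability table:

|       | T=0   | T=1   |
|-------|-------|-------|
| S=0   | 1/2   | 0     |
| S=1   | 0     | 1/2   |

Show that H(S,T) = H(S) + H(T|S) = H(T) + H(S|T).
Marginal P(S) (row sums):
  P(S=0) = 1/2 + 0 = 1/2
  P(S=1) = 0 + 1/2 = 1/2
Marginal P(T) (column sums):
  P(T=0) = 1/2 + 0 = 1/2
  P(T=1) = 0 + 1/2 = 1/2

Decomposition 1: H(S) + H(T|S)
H(S) = -[(1/2)·log₂(1/2) + (1/2)·log₂(1/2)]
  = 0.5000 + 0.5000
  = 1.0000 bits
H(T|S) = -Σ P(S,T)·log₂ P(T|S), where P(T|S) = P(S,T) / P(S)
  (cells with P(S,T) = 0 contribute 0)
  (S=0,T=0): P(T|S) = (1/2)/(1/2) = 1;  -(1/2)·log₂(1) = 0.0000
  (S=1,T=1): P(T|S) = (1/2)/(1/2) = 1;  -(1/2)·log₂(1) = 0.0000
H(T|S) = 0.0000 + 0.0000
  = 0.0000 bits
H(S) + H(T|S) = 1.0000 + 0.0000 = 1.0000 bits

Decomposition 2: H(T) + H(S|T)
H(T) = -[(1/2)·log₂(1/2) + (1/2)·log₂(1/2)]
  = 0.5000 + 0.5000
  = 1.0000 bits
H(S|T) = -Σ P(S,T)·log₂ P(S|T), where P(S|T) = P(S,T) / P(T)
  (cells with P(S,T) = 0 contribute 0)
  (S=0,T=0): P(S|T) = (1/2)/(1/2) = 1;  -(1/2)·log₂(1) = 0.0000
  (S=1,T=1): P(S|T) = (1/2)/(1/2) = 1;  -(1/2)·log₂(1) = 0.0000
H(S|T) = 0.0000 + 0.0000
  = 0.0000 bits
H(T) + H(S|T) = 1.0000 + 0.0000 = 1.0000 bits

Direct computation of the joint entropy:
H(S,T) = -[(1/2)·log₂(1/2) + (1/2)·log₂(1/2)]
  = 0.5000 + 0.5000
  = 1.0000 bits

All three agree: H(S,T) = 1.0000 bits ✓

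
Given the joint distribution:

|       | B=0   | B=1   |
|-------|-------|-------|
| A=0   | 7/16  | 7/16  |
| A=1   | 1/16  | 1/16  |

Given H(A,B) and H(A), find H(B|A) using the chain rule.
From the chain rule: H(A,B) = H(A) + H(B|A)
Therefore: H(B|A) = H(A,B) - H(A)

H(A,B) = -[(7/16)·log₂(7/16) + (7/16)·log₂(7/16) + (1/16)·log₂(1/16) + (1/16)·log₂(1/16)]
  = 0.5218 + 0.5218 + 0.2500 + 0.2500
  = 1.5436 bits
Marginal P(A) (row sums):
  P(A=0) = 7/16 + 7/16 = 7/8
  P(A=1) = 1/16 + 1/16 = 1/8
H(A) = -[(7/8)·log₂(7/8) + (1/8)·log₂(1/8)]
  = 0.1686 + 0.3750
  = 0.5436 bits

H(B|A) = 1.5436 - 0.5436 = 1.0000 bits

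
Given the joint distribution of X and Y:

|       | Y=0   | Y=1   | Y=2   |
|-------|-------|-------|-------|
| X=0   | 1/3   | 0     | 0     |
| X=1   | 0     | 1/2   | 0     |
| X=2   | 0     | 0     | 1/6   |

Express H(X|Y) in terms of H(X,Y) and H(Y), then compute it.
H(X|Y) = H(X,Y) - H(Y)

Marginal P(Y) (column sums):
  P(Y=0) = 1/3 + 0 + 0 = 1/3
  P(Y=1) = 0 + 1/2 + 0 = 1/2
  P(Y=2) = 0 + 0 + 1/6 = 1/6

H(X,Y) = -[(1/3)·log₂(1/3) + (1/2)·log₂(1/2) + (1/6)·log₂(1/6)]
  = 0.5283 + 0.5000 + 0.4308
  = 1.4591 bits
H(Y) = -[(1/3)·log₂(1/3) + (1/2)·log₂(1/2) + (1/6)·log₂(1/6)]
  = 0.5283 + 0.5000 + 0.4308
  = 1.4591 bits

H(X|Y) = 1.4591 - 1.4591 = 0.0000 bits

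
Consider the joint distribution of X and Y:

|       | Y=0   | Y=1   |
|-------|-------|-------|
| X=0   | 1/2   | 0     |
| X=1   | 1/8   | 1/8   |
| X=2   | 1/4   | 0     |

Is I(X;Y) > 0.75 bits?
Marginal P(X) (row sums):
  P(X=0) = 1/2 + 0 = 1/2
  P(X=1) = 1/8 + 1/8 = 1/4
  P(X=2) = 1/4 + 0 = 1/4
Marginal P(Y) (column sums):
  P(Y=0) = 1/2 + 1/8 + 1/4 = 7/8
  P(Y=1) = 0 + 1/8 + 0 = 1/8

H(X) = -[(1/2)·log₂(1/2) + (1/4)·log₂(1/4) + (1/4)·log₂(1/4)]
  = 0.5000 + 0.5000 + 0.5000
  = 1.5000 bits
H(Y) = -[(7/8)·log₂(7/8) + (1/8)·log₂(1/8)]
  = 0.1686 + 0.3750
  = 0.5436 bits
H(X,Y) = -[(1/2)·log₂(1/2) + (1/8)·log₂(1/8) + (1/8)·log₂(1/8) + (1/4)·log₂(1/4)]
  = 0.5000 + 0.3750 + 0.3750 + 0.5000
  = 1.7500 bits

I(X;Y) = H(X) + H(Y) - H(X,Y)
  = 1.5000 + 0.5436 - 1.7500
  = 0.2936 bits

No. I(X;Y) = 0.2936 bits, which is ≤ 0.75 bits.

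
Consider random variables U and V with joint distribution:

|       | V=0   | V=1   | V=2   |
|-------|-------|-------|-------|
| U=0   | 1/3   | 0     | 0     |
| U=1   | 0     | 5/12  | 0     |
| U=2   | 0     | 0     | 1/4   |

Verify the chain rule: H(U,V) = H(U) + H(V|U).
Left side:
H(U,V) = -[(1/3)·log₂(1/3) + (5/12)·log₂(5/12) + (1/4)·log₂(1/4)]
  = 0.5283 + 0.5263 + 0.5000
  = 1.5546 bits

Right side:
Marginal P(U) (row sums):
  P(U=0) = 1/3 + 0 + 0 = 1/3
  P(U=1) = 0 + 5/12 + 0 = 5/12
  P(U=2) = 0 + 0 + 1/4 = 1/4
H(U) = -[(1/3)·log₂(1/3) + (5/12)·log₂(5/12) + (1/4)·log₂(1/4)]
  = 0.5283 + 0.5263 + 0.5000
  = 1.5546 bits
H(V|U) = -Σ P(U,V)·log₂ P(V|U), where P(V|U) = P(U,V) / P(U)
  (cells with P(U,V) = 0 contribute 0)
  (U=0,V=0): P(V|U) = (1/3)/(1/3) = 1;  -(1/3)·log₂(1) = 0.0000
  (U=1,V=1): P(V|U) = (5/12)/(5/12) = 1;  -(5/12)·log₂(1) = 0.0000
  (U=2,V=2): P(V|U) = (1/4)/(1/4) = 1;  -(1/4)·log₂(1) = 0.0000
H(V|U) = 0.0000 + 0.0000 + 0.0000
  = 0.0000 bits
H(U) + H(V|U) = 1.5546 + 0.0000 = 1.5546 bits

Both sides equal 1.5546 bits, so the chain rule holds ✓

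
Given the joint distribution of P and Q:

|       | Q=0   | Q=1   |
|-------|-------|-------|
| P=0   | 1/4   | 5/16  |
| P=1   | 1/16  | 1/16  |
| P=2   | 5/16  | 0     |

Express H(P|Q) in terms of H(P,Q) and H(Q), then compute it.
H(P|Q) = H(P,Q) - H(Q)

Marginal P(Q) (column sums):
  P(Q=0) = 1/4 + 1/16 + 5/16 = 5/8
  P(Q=1) = 5/16 + 1/16 + 0 = 3/8

H(P,Q) = -[(1/4)·log₂(1/4) + (5/16)·log₂(5/16) + (1/16)·log₂(1/16) + (1/16)·log₂(1/16) + (5/16)·log₂(5/16)]
  = 0.5000 + 0.5244 + 0.2500 + 0.2500 + 0.5244
  = 2.0488 bits
H(Q) = -[(5/8)·log₂(5/8) + (3/8)·log₂(3/8)]
  = 0.4238 + 0.5306
  = 0.9544 bits

H(P|Q) = 2.0488 - 0.9544 = 1.0944 bits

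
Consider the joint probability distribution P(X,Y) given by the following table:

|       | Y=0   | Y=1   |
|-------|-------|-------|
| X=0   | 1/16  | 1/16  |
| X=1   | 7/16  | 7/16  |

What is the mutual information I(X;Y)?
Marginal P(X) (row sums):
  P(X=0) = 1/16 + 1/16 = 1/8
  P(X=1) = 7/16 + 7/16 = 7/8
Marginal P(Y) (column sums):
  P(Y=0) = 1/16 + 7/16 = 1/2
  P(Y=1) = 1/16 + 7/16 = 1/2

H(X) = -[(1/8)·log₂(1/8) + (7/8)·log₂(7/8)]
  = 0.3750 + 0.1686
  = 0.5436 bits
H(Y) = -[(1/2)·log₂(1/2) + (1/2)·log₂(1/2)]
  = 0.5000 + 0.5000
  = 1.0000 bits
H(X,Y) = -[(1/16)·log₂(1/16) + (1/16)·log₂(1/16) + (7/16)·log₂(7/16) + (7/16)·log₂(7/16)]
  = 0.2500 + 0.2500 + 0.5218 + 0.5218
  = 1.5436 bits

I(X;Y) = H(X) + H(Y) - H(X,Y)
  = 0.5436 + 1.0000 - 1.5436
  = 0.0000 bits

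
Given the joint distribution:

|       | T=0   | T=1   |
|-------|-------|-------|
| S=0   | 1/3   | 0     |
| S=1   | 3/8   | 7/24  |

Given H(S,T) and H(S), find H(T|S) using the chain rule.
From the chain rule: H(S,T) = H(S) + H(T|S)
Therefore: H(T|S) = H(S,T) - H(S)

H(S,T) = -[(1/3)·log₂(1/3) + (3/8)·log₂(3/8) + (7/24)·log₂(7/24)]
  = 0.5283 + 0.5306 + 0.5185
  = 1.5774 bits
Marginal P(S) (row sums):
  P(S=0) = 1/3 + 0 = 1/3
  P(S=1) = 3/8 + 7/24 = 2/3
H(S) = -[(1/3)·log₂(1/3) + (2/3)·log₂(2/3)]
  = 0.5283 + 0.3900
  = 0.9183 bits

H(T|S) = 1.5774 - 0.9183 = 0.6591 bits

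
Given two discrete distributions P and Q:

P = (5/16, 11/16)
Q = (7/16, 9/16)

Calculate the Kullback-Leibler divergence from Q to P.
D(P||Q) = Σ P(i) log₂(P(i)/Q(i))
  i=0: (5/16) × log₂((5/16)/(7/16)) = (5/16) × log₂(5/7) = -0.1517
  i=1: (11/16) × log₂((11/16)/(9/16)) = (11/16) × log₂(11/9) = 0.1990
D(P||Q) = -0.1517 + 0.1990
  = 0.0473 bits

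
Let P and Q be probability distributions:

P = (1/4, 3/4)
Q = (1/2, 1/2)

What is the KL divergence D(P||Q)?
D(P||Q) = Σ P(i) log₂(P(i)/Q(i))
  i=0: (1/4) × log₂((1/4)/(1/2)) = (1/4) × log₂(1/2) = -0.2500
  i=1: (3/4) × log₂((3/4)/(1/2)) = (3/4) × log₂(3/2) = 0.4387
D(P||Q) = -0.2500 + 0.4387
  = 0.1887 bits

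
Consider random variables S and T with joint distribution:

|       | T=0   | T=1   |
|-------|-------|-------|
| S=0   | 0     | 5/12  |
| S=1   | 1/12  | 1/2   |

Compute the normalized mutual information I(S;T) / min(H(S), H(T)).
Marginal P(S) (row sums):
  P(S=0) = 0 + 5/12 = 5/12
  P(S=1) = 1/12 + 1/2 = 7/12
Marginal P(T) (column sums):
  P(T=0) = 0 + 1/12 = 1/12
  P(T=1) = 5/12 + 1/2 = 11/12

H(S) = -[(5/12)·log₂(5/12) + (7/12)·log₂(7/12)]
  = 0.5263 + 0.4536
  = 0.9799 bits
H(T) = -[(1/12)·log₂(1/12) + (11/12)·log₂(11/12)]
  = 0.2987 + 0.1151
  = 0.4138 bits
H(S,T) = -[(5/12)·log₂(5/12) + (1/12)·log₂(1/12) + (1/2)·log₂(1/2)]
  = 0.5263 + 0.2987 + 0.5000
  = 1.3250 bits

I(S;T) = H(S) + H(T) - H(S,T)
  = 0.9799 + 0.4138 - 1.3250
  = 0.0687 bits

min(H(S), H(T)) = min(0.9799, 0.4138) = 0.4138 bits
Normalized MI = 0.0687 / 0.4138 = 0.1660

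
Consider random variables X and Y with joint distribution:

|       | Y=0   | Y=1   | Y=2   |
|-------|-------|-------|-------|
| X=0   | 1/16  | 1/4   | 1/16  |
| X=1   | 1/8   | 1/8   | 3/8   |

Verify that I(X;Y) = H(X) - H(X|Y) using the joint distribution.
Left side, from I(X;Y) = H(X) + H(Y) - H(X,Y):
Marginal P(X) (row sums):
  P(X=0) = 1/16 + 1/4 + 1/16 = 3/8
  P(X=1) = 1/8 + 1/8 + 3/8 = 5/8
Marginal P(Y) (column sums):
  P(Y=0) = 1/16 + 1/8 = 3/16
  P(Y=1) = 1/4 + 1/8 = 3/8
  P(Y=2) = 1/16 + 3/8 = 7/16

H(X) = -[(3/8)·log₂(3/8) + (5/8)·log₂(5/8)]
  = 0.5306 + 0.4238
  = 0.9544 bits
H(Y) = -[(3/16)·log₂(3/16) + (3/8)·log₂(3/8) + (7/16)·log₂(7/16)]
  = 0.4528 + 0.5306 + 0.5218
  = 1.5052 bits
H(X,Y) = -[(1/16)·log₂(1/16) + (1/4)·log₂(1/4) + (1/16)·log₂(1/16) + (1/8)·log₂(1/8) + (1/8)·log₂(1/8) + (3/8)·log₂(3/8)]
  = 0.2500 + 0.5000 + 0.2500 + 0.3750 + 0.3750 + 0.5306
  = 2.2806 bits

I(X;Y) = H(X) + H(Y) - H(X,Y)
  = 0.9544 + 1.5052 - 2.2806
  = 0.1790 bits

Right side, with H(X|Y) computed directly from the conditional probabilities:
H(X|Y) = -Σ P(X,Y)·log₂ P(X|Y), where P(X|Y) = P(X,Y) / P(Y)
  (X=0,Y=0): P(X|Y) = (1/16)/(3/16) = 1/3;  -(1/16)·log₂(1/3) = 0.0991
  (X=0,Y=1): P(X|Y) = (1/4)/(3/8) = 2/3;  -(1/4)·log₂(2/3) = 0.1462
  (X=0,Y=2): P(X|Y) = (1/16)/(7/16) = 1/7;  -(1/16)·log₂(1/7) = 0.1755
  (X=1,Y=0): P(X|Y) = (1/8)/(3/16) = 2/3;  -(1/8)·log₂(2/3) = 0.0731
  (X=1,Y=1): P(X|Y) = (1/8)/(3/8) = 1/3;  -(1/8)·log₂(1/3) = 0.1981
  (X=1,Y=2): P(X|Y) = (3/8)/(7/16) = 6/7;  -(3/8)·log₂(6/7) = 0.0834
H(X|Y) = 0.0991 + 0.1462 + 0.1755 + 0.0731 + 0.1981 + 0.0834
  = 0.7754 bits
H(X) - H(X|Y) = 0.9544 - 0.7754 = 0.1790 bits

Both sides equal 0.1790 bits, so I(X;Y) = H(X) - H(X|Y) ✓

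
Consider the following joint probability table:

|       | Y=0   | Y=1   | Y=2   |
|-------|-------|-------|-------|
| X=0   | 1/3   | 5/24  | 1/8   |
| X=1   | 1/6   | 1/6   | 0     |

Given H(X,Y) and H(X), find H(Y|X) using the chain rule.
From the chain rule: H(X,Y) = H(X) + H(Y|X)
Therefore: H(Y|X) = H(X,Y) - H(X)

H(X,Y) = -[(1/3)·log₂(1/3) + (5/24)·log₂(5/24) + (1/8)·log₂(1/8) + (1/6)·log₂(1/6) + (1/6)·log₂(1/6)]
  = 0.5283 + 0.4715 + 0.3750 + 0.4308 + 0.4308
  = 2.2364 bits
Marginal P(X) (row sums):
  P(X=0) = 1/3 + 5/24 + 1/8 = 2/3
  P(X=1) = 1/6 + 1/6 + 0 = 1/3
H(X) = -[(2/3)·log₂(2/3) + (1/3)·log₂(1/3)]
  = 0.3900 + 0.5283
  = 0.9183 bits

H(Y|X) = 2.2364 - 0.9183 = 1.3181 bits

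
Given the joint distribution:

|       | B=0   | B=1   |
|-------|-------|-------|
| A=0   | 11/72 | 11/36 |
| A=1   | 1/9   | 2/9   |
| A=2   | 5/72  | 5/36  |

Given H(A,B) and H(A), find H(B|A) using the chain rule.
From the chain rule: H(A,B) = H(A) + H(B|A)
Therefore: H(B|A) = H(A,B) - H(A)

H(A,B) = -[(11/72)·log₂(11/72) + (11/36)·log₂(11/36) + (1/9)·log₂(1/9) + (2/9)·log₂(2/9) + (5/72)·log₂(5/72) + (5/36)·log₂(5/36)]
  = 0.4141 + 0.5227 + 0.3522 + 0.4822 + 0.2672 + 0.3956
  = 2.4340 bits
Marginal P(A) (row sums):
  P(A=0) = 11/72 + 11/36 = 11/24
  P(A=1) = 1/9 + 2/9 = 1/3
  P(A=2) = 5/72 + 5/36 = 5/24
H(A) = -[(11/24)·log₂(11/24) + (1/3)·log₂(1/3) + (5/24)·log₂(5/24)]
  = 0.5159 + 0.5283 + 0.4715
  = 1.5157 bits

H(B|A) = 2.4340 - 1.5157 = 0.9183 bits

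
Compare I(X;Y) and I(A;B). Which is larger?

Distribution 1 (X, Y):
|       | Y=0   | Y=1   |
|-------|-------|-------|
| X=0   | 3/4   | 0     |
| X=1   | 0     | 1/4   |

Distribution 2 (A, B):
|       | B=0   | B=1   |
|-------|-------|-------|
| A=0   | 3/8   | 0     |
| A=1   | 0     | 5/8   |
Distribution 1 (X, Y):
Marginal P(X) (row sums):
  P(X=0) = 3/4 + 0 = 3/4
  P(X=1) = 0 + 1/4 = 1/4
Marginal P(Y) (column sums):
  P(Y=0) = 3/4 + 0 = 3/4
  P(Y=1) = 0 + 1/4 = 1/4

H(X) = -[(3/4)·log₂(3/4) + (1/4)·log₂(1/4)]
  = 0.3113 + 0.5000
  = 0.8113 bits
H(Y) = -[(3/4)·log₂(3/4) + (1/4)·log₂(1/4)]
  = 0.3113 + 0.5000
  = 0.8113 bits
H(X,Y) = -[(3/4)·log₂(3/4) + (1/4)·log₂(1/4)]
  = 0.3113 + 0.5000
  = 0.8113 bits

I(X;Y) = H(X) + H(Y) - H(X,Y)
  = 0.8113 + 0.8113 - 0.8113
  = 0.8113 bits

Distribution 2 (A, B):
Marginal P(A) (row sums):
  P(A=0) = 3/8 + 0 = 3/8
  P(A=1) = 0 + 5/8 = 5/8
Marginal P(B) (column sums):
  P(B=0) = 3/8 + 0 = 3/8
  P(B=1) = 0 + 5/8 = 5/8

H(A) = -[(3/8)·log₂(3/8) + (5/8)·log₂(5/8)]
  = 0.5306 + 0.4238
  = 0.9544 bits
H(B) = -[(3/8)·log₂(3/8) + (5/8)·log₂(5/8)]
  = 0.5306 + 0.4238
  = 0.9544 bits
H(A,B) = -[(3/8)·log₂(3/8) + (5/8)·log₂(5/8)]
  = 0.5306 + 0.4238
  = 0.9544 bits

I(A;B) = H(A) + H(B) - H(A,B)
  = 0.9544 + 0.9544 - 0.9544
  = 0.9544 bits

I(A;B) = 0.9544 bits > I(X;Y) = 0.8113 bits, so (A, B) has the higher mutual information (stronger dependence).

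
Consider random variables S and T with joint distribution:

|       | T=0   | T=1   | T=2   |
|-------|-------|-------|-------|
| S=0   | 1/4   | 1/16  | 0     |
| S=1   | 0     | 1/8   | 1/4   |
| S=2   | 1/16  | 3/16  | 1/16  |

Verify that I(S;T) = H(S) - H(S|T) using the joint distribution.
Left side, from I(S;T) = H(S) + H(T) - H(S,T):
Marginal P(S) (row sums):
  P(S=0) = 1/4 + 1/16 + 0 = 5/16
  P(S=1) = 0 + 1/8 + 1/4 = 3/8
  P(S=2) = 1/16 + 3/16 + 1/16 = 5/16
Marginal P(T) (column sums):
  P(T=0) = 1/4 + 0 + 1/16 = 5/16
  P(T=1) = 1/16 + 1/8 + 3/16 = 3/8
  P(T=2) = 0 + 1/4 + 1/16 = 5/16

H(S) = -[(5/16)·log₂(5/16) + (3/8)·log₂(3/8) + (5/16)·log₂(5/16)]
  = 0.5244 + 0.5306 + 0.5244
  = 1.5794 bits
H(T) = -[(5/16)·log₂(5/16) + (3/8)·log₂(3/8) + (5/16)·log₂(5/16)]
  = 0.5244 + 0.5306 + 0.5244
  = 1.5794 bits
H(S,T) = -[(1/4)·log₂(1/4) + (1/16)·log₂(1/16) + (1/8)·log₂(1/8) + (1/4)·log₂(1/4) + (1/16)·log₂(1/16) + (3/16)·log₂(3/16) + (1/16)·log₂(1/16)]
  = 0.5000 + 0.2500 + 0.3750 + 0.5000 + 0.2500 + 0.4528 + 0.2500
  = 2.5778 bits

I(S;T) = H(S) + H(T) - H(S,T)
  = 1.5794 + 1.5794 - 2.5778
  = 0.5810 bits

Right side, with H(S|T) computed directly from the conditional probabilities:
H(S|T) = -Σ P(S,T)·log₂ P(S|T), where P(S|T) = P(S,T) / P(T)
  (cells with P(S,T) = 0 contribute 0)
  (S=0,T=0): P(S|T) = (1/4)/(5/16) = 4/5;  -(1/4)·log₂(4/5) = 0.0805
  (S=0,T=1): P(S|T) = (1/16)/(3/8) = 1/6;  -(1/16)·log₂(1/6) = 0.1616
  (S=1,T=1): P(S|T) = (1/8)/(3/8) = 1/3;  -(1/8)·log₂(1/3) = 0.1981
  (S=1,T=2): P(S|T) = (1/4)/(5/16) = 4/5;  -(1/4)·log₂(4/5) = 0.0805
  (S=2,T=0): P(S|T) = (1/16)/(5/16) = 1/5;  -(1/16)·log₂(1/5) = 0.1451
  (S=2,T=1): P(S|T) = (3/16)/(3/8) = 1/2;  -(3/16)·log₂(1/2) = 0.1875
  (S=2,T=2): P(S|T) = (1/16)/(5/16) = 1/5;  -(1/16)·log₂(1/5) = 0.1451
H(S|T) = 0.0805 + 0.1616 + 0.1981 + 0.0805 + 0.1451 + 0.1875 + 0.1451
  = 0.9984 bits
H(S) - H(S|T) = 1.5794 - 0.9984 = 0.5810 bits

Both sides equal 0.5810 bits, so I(S;T) = H(S) - H(S|T) ✓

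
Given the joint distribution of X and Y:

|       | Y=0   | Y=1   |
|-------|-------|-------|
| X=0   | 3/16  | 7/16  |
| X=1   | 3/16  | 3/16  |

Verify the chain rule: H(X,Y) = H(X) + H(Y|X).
Left side:
H(X,Y) = -[(3/16)·log₂(3/16) + (7/16)·log₂(7/16) + (3/16)·log₂(3/16) + (3/16)·log₂(3/16)]
  = 0.4528 + 0.5218 + 0.4528 + 0.4528
  = 1.8802 bits

Right side:
Marginal P(X) (row sums):
  P(X=0) = 3/16 + 7/16 = 5/8
  P(X=1) = 3/16 + 3/16 = 3/8
H(X) = -[(5/8)·log₂(5/8) + (3/8)·log₂(3/8)]
  = 0.4238 + 0.5306
  = 0.9544 bits
H(Y|X) = -Σ P(X,Y)·log₂ P(Y|X), where P(Y|X) = P(X,Y) / P(X)
  (X=0,Y=0): P(Y|X) = (3/16)/(5/8) = 3/10;  -(3/16)·log₂(3/10) = 0.3257
  (X=0,Y=1): P(Y|X) = (7/16)/(5/8) = 7/10;  -(7/16)·log₂(7/10) = 0.2251
  (X=1,Y=0): P(Y|X) = (3/16)/(3/8) = 1/2;  -(3/16)·log₂(1/2) = 0.1875
  (X=1,Y=1): P(Y|X) = (3/16)/(3/8) = 1/2;  -(3/16)·log₂(1/2) = 0.1875
H(Y|X) = 0.3257 + 0.2251 + 0.1875 + 0.1875
  = 0.9258 bits
H(X) + H(Y|X) = 0.9544 + 0.9258 = 1.8802 bits

Both sides equal 1.8802 bits, so the chain rule holds ✓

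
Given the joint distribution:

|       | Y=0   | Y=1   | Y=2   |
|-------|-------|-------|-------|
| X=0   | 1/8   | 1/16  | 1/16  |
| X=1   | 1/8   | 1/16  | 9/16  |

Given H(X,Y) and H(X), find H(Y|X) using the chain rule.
From the chain rule: H(X,Y) = H(X) + H(Y|X)
Therefore: H(Y|X) = H(X,Y) - H(X)

H(X,Y) = -[(1/8)·log₂(1/8) + (1/16)·log₂(1/16) + (1/16)·log₂(1/16) + (1/8)·log₂(1/8) + (1/16)·log₂(1/16) + (9/16)·log₂(9/16)]
  = 0.3750 + 0.2500 + 0.2500 + 0.3750 + 0.2500 + 0.4669
  = 1.9669 bits
Marginal P(X) (row sums):
  P(X=0) = 1/8 + 1/16 + 1/16 = 1/4
  P(X=1) = 1/8 + 1/16 + 9/16 = 3/4
H(X) = -[(1/4)·log₂(1/4) + (3/4)·log₂(3/4)]
  = 0.5000 + 0.3113
  = 0.8113 bits

H(Y|X) = 1.9669 - 0.8113 = 1.1556 bits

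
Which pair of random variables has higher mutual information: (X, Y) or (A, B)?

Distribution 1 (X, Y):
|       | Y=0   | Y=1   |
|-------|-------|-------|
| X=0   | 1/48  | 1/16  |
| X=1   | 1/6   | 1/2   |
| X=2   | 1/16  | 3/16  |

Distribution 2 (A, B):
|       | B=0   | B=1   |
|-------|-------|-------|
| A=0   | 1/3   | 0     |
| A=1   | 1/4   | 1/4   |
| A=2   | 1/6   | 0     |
Distribution 1 (X, Y):
Marginal P(X) (row sums):
  P(X=0) = 1/48 + 1/16 = 1/12
  P(X=1) = 1/6 + 1/2 = 2/3
  P(X=2) = 1/16 + 3/16 = 1/4
Marginal P(Y) (column sums):
  P(Y=0) = 1/48 + 1/6 + 1/16 = 1/4
  P(Y=1) = 1/16 + 1/2 + 3/16 = 3/4

H(X) = -[(1/12)·log₂(1/12) + (2/3)·log₂(2/3) + (1/4)·log₂(1/4)]
  = 0.2987 + 0.3900 + 0.5000
  = 1.1887 bits
H(Y) = -[(1/4)·log₂(1/4) + (3/4)·log₂(3/4)]
  = 0.5000 + 0.3113
  = 0.8113 bits
H(X,Y) = -[(1/48)·log₂(1/48) + (1/16)·log₂(1/16) + (1/6)·log₂(1/6) + (1/2)·log₂(1/2) + (1/16)·log₂(1/16) + (3/16)·log₂(3/16)]
  = 0.1164 + 0.2500 + 0.4308 + 0.5000 + 0.2500 + 0.4528
  = 2.0000 bits

I(X;Y) = H(X) + H(Y) - H(X,Y)
  = 1.1887 + 0.8113 - 2.0000
  = 0.0000 bits

Distribution 2 (A, B):
Marginal P(A) (row sums):
  P(A=0) = 1/3 + 0 = 1/3
  P(A=1) = 1/4 + 1/4 = 1/2
  P(A=2) = 1/6 + 0 = 1/6
Marginal P(B) (column sums):
  P(B=0) = 1/3 + 1/4 + 1/6 = 3/4
  P(B=1) = 0 + 1/4 + 0 = 1/4

H(A) = -[(1/3)·log₂(1/3) + (1/2)·log₂(1/2) + (1/6)·log₂(1/6)]
  = 0.5283 + 0.5000 + 0.4308
  = 1.4591 bits
H(B) = -[(3/4)·log₂(3/4) + (1/4)·log₂(1/4)]
  = 0.3113 + 0.5000
  = 0.8113 bits
H(A,B) = -[(1/3)·log₂(1/3) + (1/4)·log₂(1/4) + (1/4)·log₂(1/4) + (1/6)·log₂(1/6)]
  = 0.5283 + 0.5000 + 0.5000 + 0.4308
  = 1.9591 bits

I(A;B) = H(A) + H(B) - H(A,B)
  = 1.4591 + 0.8113 - 1.9591
  = 0.3113 bits

I(A;B) = 0.3113 bits > I(X;Y) = 0.0000 bits, so (A, B) has the higher mutual information (stronger dependence).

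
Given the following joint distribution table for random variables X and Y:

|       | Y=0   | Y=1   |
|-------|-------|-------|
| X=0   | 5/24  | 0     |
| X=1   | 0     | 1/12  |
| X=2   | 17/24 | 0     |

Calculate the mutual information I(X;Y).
Marginal P(X) (row sums):
  P(X=0) = 5/24 + 0 = 5/24
  P(X=1) = 0 + 1/12 = 1/12
  P(X=2) = 17/24 + 0 = 17/24
Marginal P(Y) (column sums):
  P(Y=0) = 5/24 + 0 + 17/24 = 11/12
  P(Y=1) = 0 + 1/12 + 0 = 1/12

H(X) = -[(5/24)·log₂(5/24) + (1/12)·log₂(1/12) + (17/24)·log₂(17/24)]
  = 0.4715 + 0.2987 + 0.3524
  = 1.1226 bits
H(Y) = -[(11/12)·log₂(11/12) + (1/12)·log₂(1/12)]
  = 0.1151 + 0.2987
  = 0.4138 bits
H(X,Y) = -[(5/24)·log₂(5/24) + (1/12)·log₂(1/12) + (17/24)·log₂(17/24)]
  = 0.4715 + 0.2987 + 0.3524
  = 1.1226 bits

I(X;Y) = H(X) + H(Y) - H(X,Y)
  = 1.1226 + 0.4138 - 1.1226
  = 0.4138 bits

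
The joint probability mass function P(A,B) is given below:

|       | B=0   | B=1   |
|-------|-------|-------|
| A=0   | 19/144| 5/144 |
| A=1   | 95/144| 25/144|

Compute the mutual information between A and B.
Marginal P(A) (row sums):
  P(A=0) = 19/144 + 5/144 = 1/6
  P(A=1) = 95/144 + 25/144 = 5/6
Marginal P(B) (column sums):
  P(B=0) = 19/144 + 95/144 = 19/24
  P(B=1) = 5/144 + 25/144 = 5/24

H(A) = -[(1/6)·log₂(1/6) + (5/6)·log₂(5/6)]
  = 0.4308 + 0.2192
  = 0.6500 bits
H(B) = -[(19/24)·log₂(19/24) + (5/24)·log₂(5/24)]
  = 0.2668 + 0.4715
  = 0.7383 bits
H(A,B) = -[(19/144)·log₂(19/144) + (5/144)·log₂(5/144) + (95/144)·log₂(95/144) + (25/144)·log₂(25/144)]
  = 0.3855 + 0.1683 + 0.3959 + 0.4386
  = 1.3883 bits

I(A;B) = H(A) + H(B) - H(A,B)
  = 0.6500 + 0.7383 - 1.3883
  = 0.0000 bits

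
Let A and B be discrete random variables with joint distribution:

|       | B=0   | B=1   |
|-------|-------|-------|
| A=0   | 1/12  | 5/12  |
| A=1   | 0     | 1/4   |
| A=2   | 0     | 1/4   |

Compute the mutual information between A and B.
Marginal P(A) (row sums):
  P(A=0) = 1/12 + 5/12 = 1/2
  P(A=1) = 0 + 1/4 = 1/4
  P(A=2) = 0 + 1/4 = 1/4
Marginal P(B) (column sums):
  P(B=0) = 1/12 + 0 + 0 = 1/12
  P(B=1) = 5/12 + 1/4 + 1/4 = 11/12

H(A) = -[(1/2)·log₂(1/2) + (1/4)·log₂(1/4) + (1/4)·log₂(1/4)]
  = 0.5000 + 0.5000 + 0.5000
  = 1.5000 bits
H(B) = -[(1/12)·log₂(1/12) + (11/12)·log₂(11/12)]
  = 0.2987 + 0.1151
  = 0.4138 bits
H(A,B) = -[(1/12)·log₂(1/12) + (5/12)·log₂(5/12) + (1/4)·log₂(1/4) + (1/4)·log₂(1/4)]
  = 0.2987 + 0.5263 + 0.5000 + 0.5000
  = 1.8250 bits

I(A;B) = H(A) + H(B) - H(A,B)
  = 1.5000 + 0.4138 - 1.8250
  = 0.0888 bits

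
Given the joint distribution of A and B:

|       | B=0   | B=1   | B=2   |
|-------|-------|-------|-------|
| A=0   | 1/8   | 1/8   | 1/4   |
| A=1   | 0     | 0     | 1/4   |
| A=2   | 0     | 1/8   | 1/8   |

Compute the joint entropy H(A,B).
H(A,B) = -Σ P(A,B) log₂ P(A,B), summed over the non-zero cells:
H(A,B) = -[(1/8)·log₂(1/8) + (1/8)·log₂(1/8) + (1/4)·log₂(1/4) + (1/4)·log₂(1/4) + (1/8)·log₂(1/8) + (1/8)·log₂(1/8)]
  = 0.3750 + 0.3750 + 0.5000 + 0.5000 + 0.3750 + 0.3750
  = 2.5000 bits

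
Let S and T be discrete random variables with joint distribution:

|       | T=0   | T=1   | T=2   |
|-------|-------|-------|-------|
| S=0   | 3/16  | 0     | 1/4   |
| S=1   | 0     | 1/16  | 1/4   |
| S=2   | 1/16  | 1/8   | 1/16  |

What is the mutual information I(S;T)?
Marginal P(S) (row sums):
  P(S=0) = 3/16 + 0 + 1/4 = 7/16
  P(S=1) = 0 + 1/16 + 1/4 = 5/16
  P(S=2) = 1/16 + 1/8 + 1/16 = 1/4
Marginal P(T) (column sums):
  P(T=0) = 3/16 + 0 + 1/16 = 1/4
  P(T=1) = 0 + 1/16 + 1/8 = 3/16
  P(T=2) = 1/4 + 1/4 + 1/16 = 9/16

H(S) = -[(7/16)·log₂(7/16) + (5/16)·log₂(5/16) + (1/4)·log₂(1/4)]
  = 0.5218 + 0.5244 + 0.5000
  = 1.5462 bits
H(T) = -[(1/4)·log₂(1/4) + (3/16)·log₂(3/16) + (9/16)·log₂(9/16)]
  = 0.5000 + 0.4528 + 0.4669
  = 1.4197 bits
H(S,T) = -[(3/16)·log₂(3/16) + (1/4)·log₂(1/4) + (1/16)·log₂(1/16) + (1/4)·log₂(1/4) + (1/16)·log₂(1/16) + (1/8)·log₂(1/8) + (1/16)·log₂(1/16)]
  = 0.4528 + 0.5000 + 0.2500 + 0.5000 + 0.2500 + 0.3750 + 0.2500
  = 2.5778 bits

I(S;T) = H(S) + H(T) - H(S,T)
  = 1.5462 + 1.4197 - 2.5778
  = 0.3881 bits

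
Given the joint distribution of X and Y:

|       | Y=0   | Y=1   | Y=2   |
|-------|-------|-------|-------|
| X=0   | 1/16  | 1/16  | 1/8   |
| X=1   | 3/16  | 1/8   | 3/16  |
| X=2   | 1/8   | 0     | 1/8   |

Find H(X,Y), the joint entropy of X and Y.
H(X,Y) = -Σ P(X,Y) log₂ P(X,Y), summed over the non-zero cells:
H(X,Y) = -[(1/16)·log₂(1/16) + (1/16)·log₂(1/16) + (1/8)·log₂(1/8) + (3/16)·log₂(3/16) + (1/8)·log₂(1/8) + (3/16)·log₂(3/16) + (1/8)·log₂(1/8) + (1/8)·log₂(1/8)]
  = 0.2500 + 0.2500 + 0.3750 + 0.4528 + 0.3750 + 0.4528 + 0.3750 + 0.3750
  = 2.9056 bits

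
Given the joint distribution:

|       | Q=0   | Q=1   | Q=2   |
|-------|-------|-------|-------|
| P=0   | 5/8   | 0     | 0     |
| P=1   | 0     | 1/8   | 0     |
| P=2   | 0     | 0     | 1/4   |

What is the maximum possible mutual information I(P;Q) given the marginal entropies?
The upper bound on mutual information is I(P;Q) ≤ min(H(P), H(Q)).

Marginal P(P) (row sums):
  P(P=0) = 5/8 + 0 + 0 = 5/8
  P(P=1) = 0 + 1/8 + 0 = 1/8
  P(P=2) = 0 + 0 + 1/4 = 1/4
Marginal P(Q) (column sums):
  P(Q=0) = 5/8 + 0 + 0 = 5/8
  P(Q=1) = 0 + 1/8 + 0 = 1/8
  P(Q=2) = 0 + 0 + 1/4 = 1/4

H(P) = -[(5/8)·log₂(5/8) + (1/8)·log₂(1/8) + (1/4)·log₂(1/4)]
  = 0.4238 + 0.3750 + 0.5000
  = 1.2988 bits
H(Q) = -[(5/8)·log₂(5/8) + (1/8)·log₂(1/8) + (1/4)·log₂(1/4)]
  = 0.4238 + 0.3750 + 0.5000
  = 1.2988 bits

Maximum possible I(P;Q) = min(1.2988, 1.2988) = 1.2988 bits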